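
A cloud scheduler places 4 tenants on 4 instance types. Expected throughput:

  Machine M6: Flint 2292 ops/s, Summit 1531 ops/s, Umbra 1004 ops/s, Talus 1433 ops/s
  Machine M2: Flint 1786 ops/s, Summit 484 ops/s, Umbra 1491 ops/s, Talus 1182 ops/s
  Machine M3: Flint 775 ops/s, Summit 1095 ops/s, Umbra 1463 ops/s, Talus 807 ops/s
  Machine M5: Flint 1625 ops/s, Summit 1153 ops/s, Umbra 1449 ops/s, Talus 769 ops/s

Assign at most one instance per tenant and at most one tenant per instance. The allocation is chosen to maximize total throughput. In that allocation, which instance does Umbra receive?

Umbra receives Machine M3.

Optimal: Flint→Machine M6 (2292 ops/s), Summit→Machine M5 (1153 ops/s), Umbra→Machine M3 (1463 ops/s), Talus→Machine M2 (1182 ops/s) — total 2292+1153+1463+1182 = 6090 ops/s.
Max-entry greedy (repeatedly take the single best remaining cell) gives 5743 ops/s, worse by 347.
Next-best assignment: Flint→Machine M6, Summit→Machine M3, Umbra→Machine M5, Talus→Machine M2 = 6018 ops/s.
No other one-to-one assignment exceeds 6090 ops/s.
Umbra's own top instance is Machine M2 (1491 ops/s), but forcing Umbra→Machine M2 and reassigning the rest optimally gives only 5743 ops/s — worse by 347.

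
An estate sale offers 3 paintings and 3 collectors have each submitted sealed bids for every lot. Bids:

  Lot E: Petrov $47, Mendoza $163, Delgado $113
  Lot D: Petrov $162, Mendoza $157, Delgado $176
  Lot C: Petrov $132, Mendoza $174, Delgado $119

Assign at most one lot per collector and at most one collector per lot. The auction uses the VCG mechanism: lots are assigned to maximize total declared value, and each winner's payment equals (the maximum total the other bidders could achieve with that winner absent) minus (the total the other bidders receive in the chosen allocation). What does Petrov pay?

Petrov pays $11.

Efficient allocation: Petrov→Lot C ($132), Mendoza→Lot E ($163), Delgado→Lot D ($176); total welfare W = $471.
Petrov receives Lot C at value $132, so the others get W − 132 = $339.
Without Petrov: best allocation of the remaining 2 bidders over all 3 lots is Mendoza→Lot C ($174), Delgado→Lot D ($176), total $350.
VCG payment = (others' best without Petrov) − (others' welfare with Petrov) = 350 − 339 = $11.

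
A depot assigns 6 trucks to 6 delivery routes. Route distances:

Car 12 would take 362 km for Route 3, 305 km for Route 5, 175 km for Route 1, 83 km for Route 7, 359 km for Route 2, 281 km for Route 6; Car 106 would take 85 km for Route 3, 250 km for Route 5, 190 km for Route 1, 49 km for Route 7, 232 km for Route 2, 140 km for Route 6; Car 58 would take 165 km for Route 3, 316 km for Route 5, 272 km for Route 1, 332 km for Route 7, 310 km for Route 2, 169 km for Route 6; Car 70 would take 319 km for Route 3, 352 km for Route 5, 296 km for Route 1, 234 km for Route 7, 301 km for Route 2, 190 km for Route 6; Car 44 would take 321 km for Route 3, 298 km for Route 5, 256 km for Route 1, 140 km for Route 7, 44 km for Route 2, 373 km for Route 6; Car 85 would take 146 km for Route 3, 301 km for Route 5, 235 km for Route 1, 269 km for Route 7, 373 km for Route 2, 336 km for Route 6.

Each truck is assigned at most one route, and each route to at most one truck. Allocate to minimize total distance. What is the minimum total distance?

Optimal: Car 12→Route 1 (175 km), Car 106→Route 7 (49 km), Car 58→Route 5 (316 km), Car 70→Route 6 (190 km), Car 44→Route 2 (44 km), Car 85→Route 3 (146 km) — total 175+49+316+190+44+146 = 920 km.
Column-greedy (each route in turn goes to its cheapest remaining truck) gives 1438 km, worse by 518.
Next-best assignment: Car 12→Route 1, Car 106→Route 7, Car 58→Route 3, Car 70→Route 6, Car 44→Route 2, Car 85→Route 5 = 924 km.
Every other assignment is strictly worse.

Minimum total: 920 km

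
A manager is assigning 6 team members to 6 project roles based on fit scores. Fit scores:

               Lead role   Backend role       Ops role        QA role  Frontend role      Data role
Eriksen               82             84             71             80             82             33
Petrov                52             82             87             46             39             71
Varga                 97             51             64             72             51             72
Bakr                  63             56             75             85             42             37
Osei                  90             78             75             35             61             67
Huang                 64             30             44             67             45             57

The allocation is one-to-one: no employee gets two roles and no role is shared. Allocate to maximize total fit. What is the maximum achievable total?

This is the linear assignment problem.
Optimal: Eriksen→Frontend role (82 pts), Petrov→Ops role (87 pts), Varga→Lead role (97 pts), Bakr→QA role (85 pts), Osei→Backend role (78 pts), Huang→Data role (57 pts) — total 82+87+97+85+78+57 = 486 pts.
Next-best assignment: Eriksen→Frontend role, Petrov→Backend role, Varga→Lead role, Bakr→QA role, Osei→Ops role, Huang→Data role = 478 pts.
Swapping Huang↔Varga (Huang→Lead role 64 pts, Varga→Data role 72 pts) loses 18.

Max total: 486 pts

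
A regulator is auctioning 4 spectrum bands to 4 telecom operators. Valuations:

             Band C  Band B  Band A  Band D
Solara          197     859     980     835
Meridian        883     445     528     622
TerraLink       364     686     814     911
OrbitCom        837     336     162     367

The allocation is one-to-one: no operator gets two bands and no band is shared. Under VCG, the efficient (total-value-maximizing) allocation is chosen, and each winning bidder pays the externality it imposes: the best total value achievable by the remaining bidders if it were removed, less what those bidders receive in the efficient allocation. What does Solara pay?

Efficient allocation: Solara→Band A ($980M), Meridian→Band B ($445M), TerraLink→Band D ($911M), OrbitCom→Band C ($837M); total welfare W = $3173M.
Solara receives Band A at value $980M, so the others get W − 980 = $2193M.
Without Solara: best allocation of the remaining 3 bidders over all 4 bands is Meridian→Band A ($528M), TerraLink→Band D ($911M), OrbitCom→Band C ($837M), total $2276M.
VCG payment = (others' best without Solara) − (others' welfare with Solara) = 2276 − 2193 = $83M.

Solara pays $83M.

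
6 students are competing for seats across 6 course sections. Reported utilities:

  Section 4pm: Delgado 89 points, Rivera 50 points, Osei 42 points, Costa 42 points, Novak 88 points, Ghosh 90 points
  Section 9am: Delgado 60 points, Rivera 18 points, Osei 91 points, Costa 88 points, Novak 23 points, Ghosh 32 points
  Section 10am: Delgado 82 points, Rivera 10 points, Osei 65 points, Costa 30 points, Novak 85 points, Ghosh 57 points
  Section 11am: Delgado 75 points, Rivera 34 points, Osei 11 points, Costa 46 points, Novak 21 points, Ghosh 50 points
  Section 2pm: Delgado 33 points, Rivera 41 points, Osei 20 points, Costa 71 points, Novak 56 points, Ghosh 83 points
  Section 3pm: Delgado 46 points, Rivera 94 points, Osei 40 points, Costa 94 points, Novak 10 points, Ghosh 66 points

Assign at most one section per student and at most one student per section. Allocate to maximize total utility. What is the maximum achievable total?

Max total: 506 points

This is the linear assignment problem.
Optimal: Delgado→Section 11am (75 points), Rivera→Section 3pm (94 points), Osei→Section 9am (91 points), Costa→Section 2pm (71 points), Novak→Section 10am (85 points), Ghosh→Section 4pm (90 points) — total 75+94+91+71+85+90 = 506 points.
Every other assignment is strictly worse.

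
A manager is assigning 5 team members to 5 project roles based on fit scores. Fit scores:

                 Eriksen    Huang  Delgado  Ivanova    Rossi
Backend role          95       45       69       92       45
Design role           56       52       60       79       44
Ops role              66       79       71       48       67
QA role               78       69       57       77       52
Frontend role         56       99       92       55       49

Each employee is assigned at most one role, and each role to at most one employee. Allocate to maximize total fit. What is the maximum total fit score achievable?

Max total: 402 pts

Treat this as an assignment problem: match each employee to one role.
Optimal: Eriksen→Backend role (95 pts), Huang→QA role (69 pts), Delgado→Frontend role (92 pts), Ivanova→Design role (79 pts), Rossi→Ops role (67 pts) — total 95+69+92+79+67 = 402 pts.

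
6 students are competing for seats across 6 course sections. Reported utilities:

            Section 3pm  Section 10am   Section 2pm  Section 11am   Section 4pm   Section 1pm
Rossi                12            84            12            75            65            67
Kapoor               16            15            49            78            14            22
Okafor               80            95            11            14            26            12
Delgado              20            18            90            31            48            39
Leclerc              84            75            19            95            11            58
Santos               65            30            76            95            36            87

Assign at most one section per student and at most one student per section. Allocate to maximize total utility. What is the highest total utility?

Optimal: Rossi→Section 4pm (65 points), Kapoor→Section 11am (78 points), Okafor→Section 10am (95 points), Delgado→Section 2pm (90 points), Leclerc→Section 3pm (84 points), Santos→Section 1pm (87 points) — total 65+78+95+90+84+87 = 499 points.
Max-entry greedy (repeatedly take the single best remaining cell) gives 448 points, worse by 51.

Max total: 499 points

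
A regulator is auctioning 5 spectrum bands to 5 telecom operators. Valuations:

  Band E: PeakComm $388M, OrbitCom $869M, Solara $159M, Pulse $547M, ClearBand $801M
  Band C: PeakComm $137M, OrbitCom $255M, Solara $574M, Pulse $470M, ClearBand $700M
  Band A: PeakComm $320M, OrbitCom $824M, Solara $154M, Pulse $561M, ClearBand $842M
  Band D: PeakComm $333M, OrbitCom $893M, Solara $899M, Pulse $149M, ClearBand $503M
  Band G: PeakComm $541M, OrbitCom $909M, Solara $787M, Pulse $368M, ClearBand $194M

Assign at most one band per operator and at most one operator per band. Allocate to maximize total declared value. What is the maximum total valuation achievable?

This is the linear assignment problem.
Optimal: PeakComm→Band G ($541M), OrbitCom→Band E ($869M), Solara→Band D ($899M), Pulse→Band C ($470M), ClearBand→Band A ($842M) — total 541+869+899+470+842 = $3621M.
Max-entry greedy (repeatedly take the single best remaining cell) gives $3334M, worse by 287.
Next-best assignment: PeakComm→Band G, OrbitCom→Band E, Solara→Band D, Pulse→Band A, ClearBand→Band C = $3570M.
Checked against all permutations: $3621M is optimal.

Maximum total: $3621M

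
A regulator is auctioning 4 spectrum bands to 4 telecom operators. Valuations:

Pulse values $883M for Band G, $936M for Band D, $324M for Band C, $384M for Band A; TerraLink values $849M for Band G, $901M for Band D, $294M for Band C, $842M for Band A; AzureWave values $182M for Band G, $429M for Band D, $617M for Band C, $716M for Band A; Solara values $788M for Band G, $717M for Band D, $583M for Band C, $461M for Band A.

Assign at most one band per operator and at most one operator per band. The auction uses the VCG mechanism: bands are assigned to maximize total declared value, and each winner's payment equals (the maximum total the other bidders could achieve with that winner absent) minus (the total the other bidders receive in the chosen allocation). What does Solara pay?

Solara pays $106M.

Efficient allocation: Pulse→Band D ($936M), TerraLink→Band A ($842M), AzureWave→Band C ($617M), Solara→Band G ($788M); total welfare W = $3183M.
Solara receives Band G at value $788M, so the others get W − 788 = $2395M.
Without Solara: best allocation of the remaining 3 bidders over all 4 bands is Pulse→Band D ($936M), TerraLink→Band G ($849M), AzureWave→Band A ($716M), total $2501M.
VCG payment = (others' best without Solara) − (others' welfare with Solara) = 2501 − 2395 = $106M.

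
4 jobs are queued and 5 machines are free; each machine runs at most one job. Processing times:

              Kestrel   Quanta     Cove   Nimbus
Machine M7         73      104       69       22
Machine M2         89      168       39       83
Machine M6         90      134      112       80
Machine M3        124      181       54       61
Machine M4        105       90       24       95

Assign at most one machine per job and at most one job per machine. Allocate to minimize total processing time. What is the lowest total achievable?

Optimal: Kestrel→Machine M6 (90 min), Quanta→Machine M4 (90 min), Cove→Machine M2 (39 min), Nimbus→Machine M7 (22 min) — total 90+90+39+22 = 241 min.
Row-greedy (each job in turn takes its cheapest remaining machine) gives 263 min, worse by 22.
Swapping Nimbus↔Kestrel (Nimbus→Machine M6 80 min, Kestrel→Machine M7 73 min) adds 41.
No other one-to-one assignment undercuts 241 min.

Min total: 241 min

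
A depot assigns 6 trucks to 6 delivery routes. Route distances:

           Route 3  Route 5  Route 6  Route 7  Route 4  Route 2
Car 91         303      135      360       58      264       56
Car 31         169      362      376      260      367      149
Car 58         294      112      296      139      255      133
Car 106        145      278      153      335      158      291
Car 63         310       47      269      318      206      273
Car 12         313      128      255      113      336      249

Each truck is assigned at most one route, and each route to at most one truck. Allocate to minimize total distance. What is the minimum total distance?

Min total: 793 km

Optimal: Car 91→Route 2 (56 km), Car 31→Route 3 (169 km), Car 58→Route 4 (255 km), Car 106→Route 6 (153 km), Car 63→Route 5 (47 km), Car 12→Route 7 (113 km) — total 56+169+255+153+47+113 = 793 km.
Next-best assignment: Car 91→Route 2, Car 31→Route 3, Car 58→Route 5, Car 106→Route 6, Car 63→Route 4, Car 12→Route 7 = 809 km.
No other one-to-one assignment undercuts 793 km.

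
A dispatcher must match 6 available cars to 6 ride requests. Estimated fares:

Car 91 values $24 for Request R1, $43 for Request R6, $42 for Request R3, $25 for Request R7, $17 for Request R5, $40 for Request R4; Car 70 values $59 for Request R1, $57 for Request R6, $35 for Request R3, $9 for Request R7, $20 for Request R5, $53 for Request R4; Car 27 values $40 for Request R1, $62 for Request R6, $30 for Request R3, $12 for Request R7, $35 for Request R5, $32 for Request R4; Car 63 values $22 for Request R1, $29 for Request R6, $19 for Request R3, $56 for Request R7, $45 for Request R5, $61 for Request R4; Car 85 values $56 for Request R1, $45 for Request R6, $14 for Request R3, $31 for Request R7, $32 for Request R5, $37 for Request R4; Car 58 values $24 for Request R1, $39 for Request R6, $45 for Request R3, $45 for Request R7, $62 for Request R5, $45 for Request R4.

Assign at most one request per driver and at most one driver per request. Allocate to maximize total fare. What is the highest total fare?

Optimal: Car 91→Request R3 ($42), Car 70→Request R4 ($53), Car 27→Request R6 ($62), Car 63→Request R7 ($56), Car 85→Request R1 ($56), Car 58→Request R5 ($62) — total 42+53+62+56+56+62 = $331.
Column-greedy (each request in turn goes to its best remaining driver) gives $294, worse by 37.
Next-best assignment: Car 91→Request R3, Car 70→Request R1, Car 27→Request R6, Car 63→Request R7, Car 85→Request R4, Car 58→Request R5 = $318.

Max total: $331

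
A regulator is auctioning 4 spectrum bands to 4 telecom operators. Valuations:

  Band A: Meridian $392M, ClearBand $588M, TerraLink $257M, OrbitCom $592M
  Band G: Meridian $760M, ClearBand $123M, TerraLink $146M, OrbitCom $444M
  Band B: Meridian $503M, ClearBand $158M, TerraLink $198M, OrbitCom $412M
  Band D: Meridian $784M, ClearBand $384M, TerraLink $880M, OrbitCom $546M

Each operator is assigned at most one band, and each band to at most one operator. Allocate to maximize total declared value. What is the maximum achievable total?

Optimal: Meridian→Band G ($760M), ClearBand→Band A ($588M), TerraLink→Band D ($880M), OrbitCom→Band B ($412M) — total 760+588+880+412 = $2640M.
Column-greedy (each band in turn goes to its best remaining operator) gives $1934M, worse by 706.
Next-best assignment: Meridian→Band B, ClearBand→Band A, TerraLink→Band D, OrbitCom→Band G = $2415M.

Max total: $2640M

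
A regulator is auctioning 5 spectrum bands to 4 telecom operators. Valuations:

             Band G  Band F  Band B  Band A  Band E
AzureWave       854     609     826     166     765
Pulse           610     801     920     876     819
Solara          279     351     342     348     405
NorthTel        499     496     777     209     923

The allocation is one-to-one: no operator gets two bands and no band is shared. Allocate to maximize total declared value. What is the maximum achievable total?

Optimal: AzureWave→Band G ($854M), Pulse→Band B ($920M), Solara→Band F ($351M), NorthTel→Band E ($923M) — total 854+920+351+923 = $3048M.
Column-greedy (each band in turn goes to its best remaining operator) gives $2780M, worse by 268.

Max total: $3048M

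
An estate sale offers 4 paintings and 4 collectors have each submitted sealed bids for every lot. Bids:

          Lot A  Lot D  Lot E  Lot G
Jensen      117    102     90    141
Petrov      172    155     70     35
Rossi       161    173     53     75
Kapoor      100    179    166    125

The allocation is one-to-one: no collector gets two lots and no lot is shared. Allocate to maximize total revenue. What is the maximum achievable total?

Optimal: Jensen→Lot G ($141), Petrov→Lot A ($172), Rossi→Lot D ($173), Kapoor→Lot E ($166) — total 141+172+173+166 = $652.
Max-entry greedy (repeatedly take the single best remaining cell) gives $545, worse by 107.
Swapping Rossi↔Jensen (Rossi→Lot G $75, Jensen→Lot D $102) loses 137.
No other one-to-one assignment exceeds $652.

Max total: $652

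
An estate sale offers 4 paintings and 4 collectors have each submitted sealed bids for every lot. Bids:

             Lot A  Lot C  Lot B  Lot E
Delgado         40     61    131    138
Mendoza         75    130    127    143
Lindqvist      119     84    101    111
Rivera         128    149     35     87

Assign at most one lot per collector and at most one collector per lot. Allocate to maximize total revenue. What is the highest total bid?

Max total: $542

Optimal: Delgado→Lot B ($131), Mendoza→Lot E ($143), Lindqvist→Lot A ($119), Rivera→Lot C ($149) — total 131+143+119+149 = $542.
Row-greedy (each collector in turn takes its best remaining lot) gives $422, worse by 120.
Next-best assignment: Delgado→Lot E, Mendoza→Lot B, Lindqvist→Lot A, Rivera→Lot C = $533.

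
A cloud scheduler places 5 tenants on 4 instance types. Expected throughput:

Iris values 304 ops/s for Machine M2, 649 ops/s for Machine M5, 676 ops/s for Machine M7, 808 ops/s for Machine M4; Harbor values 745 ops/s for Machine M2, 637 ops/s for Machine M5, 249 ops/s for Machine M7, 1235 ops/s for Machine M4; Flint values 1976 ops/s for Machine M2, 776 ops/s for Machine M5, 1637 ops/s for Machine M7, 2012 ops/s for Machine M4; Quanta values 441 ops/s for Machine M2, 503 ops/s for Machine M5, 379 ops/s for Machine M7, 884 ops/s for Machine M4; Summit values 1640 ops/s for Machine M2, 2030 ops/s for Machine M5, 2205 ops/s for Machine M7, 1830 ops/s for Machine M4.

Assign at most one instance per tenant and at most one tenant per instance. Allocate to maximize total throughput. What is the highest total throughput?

Maximum total: 6065 ops/s

Optimal: Flint→Machine M2 (1976 ops/s), Iris→Machine M5 (649 ops/s), Summit→Machine M7 (2205 ops/s), Harbor→Machine M4 (1235 ops/s) — total 1976+649+2205+1235 = 6065 ops/s.
Max-entry greedy (repeatedly take the single best remaining cell) gives 5611 ops/s, worse by 454.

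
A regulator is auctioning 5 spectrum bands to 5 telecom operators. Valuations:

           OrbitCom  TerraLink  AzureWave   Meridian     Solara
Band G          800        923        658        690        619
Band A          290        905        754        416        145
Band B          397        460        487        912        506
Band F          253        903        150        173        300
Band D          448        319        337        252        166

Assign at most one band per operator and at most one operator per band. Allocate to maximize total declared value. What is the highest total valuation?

Treat this as an assignment problem: match each operator to one band.
Optimal: OrbitCom→Band D ($448M), TerraLink→Band F ($903M), AzureWave→Band A ($754M), Meridian→Band B ($912M), Solara→Band G ($619M) — total 448+903+754+912+619 = $3636M.
Max-entry greedy (repeatedly take the single best remaining cell) gives $3337M, worse by 299.
Swapping AzureWave↔Solara (AzureWave→Band G $658M, Solara→Band A $145M) loses 570.

Max total: $3636M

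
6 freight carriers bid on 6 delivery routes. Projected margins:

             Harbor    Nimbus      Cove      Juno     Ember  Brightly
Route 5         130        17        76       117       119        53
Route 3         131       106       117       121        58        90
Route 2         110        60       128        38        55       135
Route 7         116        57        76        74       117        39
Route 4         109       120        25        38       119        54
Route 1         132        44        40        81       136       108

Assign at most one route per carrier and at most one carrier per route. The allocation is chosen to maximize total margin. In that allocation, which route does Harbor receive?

Harbor receives Route 7.

This is a one-to-one assignment (maximum-weight bipartite matching).
Optimal: Harbor→Route 7 ($116k), Nimbus→Route 4 ($120k), Cove→Route 3 ($117k), Juno→Route 5 ($117k), Ember→Route 1 ($136k), Brightly→Route 2 ($135k) — total 116+120+117+117+136+135 = $741k.
Row-greedy (each carrier in turn takes its best remaining route) gives $659k, worse by 82.
Next-best assignment: Harbor→Route 1, Nimbus→Route 4, Cove→Route 3, Juno→Route 5, Ember→Route 7, Brightly→Route 2 = $738k.
Every other assignment is strictly worse.
Harbor's own top route is Route 1 ($132k), but forcing Harbor→Route 1 and reassigning the rest optimally gives only $738k — worse by 3.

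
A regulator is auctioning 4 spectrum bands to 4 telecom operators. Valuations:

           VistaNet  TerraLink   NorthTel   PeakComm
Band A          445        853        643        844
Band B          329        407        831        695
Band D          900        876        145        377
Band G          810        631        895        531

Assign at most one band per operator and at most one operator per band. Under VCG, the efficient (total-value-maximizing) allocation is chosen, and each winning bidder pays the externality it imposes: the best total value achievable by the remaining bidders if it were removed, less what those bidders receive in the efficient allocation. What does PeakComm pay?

Efficient allocation: VistaNet→Band G ($810M), TerraLink→Band D ($876M), NorthTel→Band B ($831M), PeakComm→Band A ($844M); total welfare W = $3361M.
PeakComm receives Band A at value $844M, so the others get W − 844 = $2517M.
Without PeakComm: best allocation of the remaining 3 bidders over all 4 bands is VistaNet→Band D ($900M), TerraLink→Band A ($853M), NorthTel→Band G ($895M), total $2648M.
VCG payment = (others' best without PeakComm) − (others' welfare with PeakComm) = 2648 − 2517 = $131M.

PeakComm pays $131M.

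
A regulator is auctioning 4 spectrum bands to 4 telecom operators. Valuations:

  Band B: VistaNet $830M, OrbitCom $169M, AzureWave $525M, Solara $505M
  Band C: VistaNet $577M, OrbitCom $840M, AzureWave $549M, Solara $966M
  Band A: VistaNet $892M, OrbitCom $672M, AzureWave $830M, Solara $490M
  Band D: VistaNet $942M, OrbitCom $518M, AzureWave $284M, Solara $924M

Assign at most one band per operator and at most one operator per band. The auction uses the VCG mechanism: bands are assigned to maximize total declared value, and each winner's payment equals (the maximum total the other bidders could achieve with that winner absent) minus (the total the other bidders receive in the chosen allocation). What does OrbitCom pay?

Efficient allocation: VistaNet→Band B ($830M), OrbitCom→Band C ($840M), AzureWave→Band A ($830M), Solara→Band D ($924M); total welfare W = $3424M.
OrbitCom receives Band C at value $840M, so the others get W − 840 = $2584M.
Without OrbitCom: best allocation of the remaining 3 bidders over all 4 bands is VistaNet→Band D ($942M), AzureWave→Band A ($830M), Solara→Band C ($966M), total $2738M.
VCG payment = (others' best without OrbitCom) − (others' welfare with OrbitCom) = 2738 − 2584 = $154M.

OrbitCom pays $154M.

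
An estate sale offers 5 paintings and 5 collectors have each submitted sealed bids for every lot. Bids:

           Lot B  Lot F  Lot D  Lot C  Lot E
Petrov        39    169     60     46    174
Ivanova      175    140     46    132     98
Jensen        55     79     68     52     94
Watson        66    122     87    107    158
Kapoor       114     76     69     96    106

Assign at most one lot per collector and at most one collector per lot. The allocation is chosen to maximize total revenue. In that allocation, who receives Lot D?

Jensen receives Lot D.

This is a one-to-one assignment (maximum-weight bipartite matching).
Optimal: Petrov→Lot F ($169), Ivanova→Lot B ($175), Jensen→Lot D ($68), Watson→Lot E ($158), Kapoor→Lot C ($96) — total 169+175+68+158+96 = $666.
Max-entry greedy (repeatedly take the single best remaining cell) gives $635, worse by 31.
Every other assignment is strictly worse.
Jensen's own top lot is Lot E ($94), but forcing Jensen→Lot E and reassigning the rest optimally gives only $621 — worse by 45.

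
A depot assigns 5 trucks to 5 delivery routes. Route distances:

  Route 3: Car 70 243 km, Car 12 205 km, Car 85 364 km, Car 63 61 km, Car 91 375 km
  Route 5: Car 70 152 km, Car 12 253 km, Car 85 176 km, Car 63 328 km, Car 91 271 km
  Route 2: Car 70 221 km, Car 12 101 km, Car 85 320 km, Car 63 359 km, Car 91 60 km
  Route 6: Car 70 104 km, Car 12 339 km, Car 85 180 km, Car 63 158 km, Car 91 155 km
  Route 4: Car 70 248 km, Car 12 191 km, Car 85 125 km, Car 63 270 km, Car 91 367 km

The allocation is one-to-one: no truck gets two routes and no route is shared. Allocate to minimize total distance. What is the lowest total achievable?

Min total: 592 km

Treat this as an assignment problem: match each truck to one route.
Optimal: Car 70→Route 6 (104 km), Car 12→Route 4 (191 km), Car 85→Route 5 (176 km), Car 63→Route 3 (61 km), Car 91→Route 2 (60 km) — total 104+191+176+61+60 = 592 km.
Row-greedy (each truck in turn takes its cheapest remaining route) gives 662 km, worse by 70.
Swapping Car 12↔Car 70 (Car 12→Route 6 339 km, Car 70→Route 4 248 km) adds 292.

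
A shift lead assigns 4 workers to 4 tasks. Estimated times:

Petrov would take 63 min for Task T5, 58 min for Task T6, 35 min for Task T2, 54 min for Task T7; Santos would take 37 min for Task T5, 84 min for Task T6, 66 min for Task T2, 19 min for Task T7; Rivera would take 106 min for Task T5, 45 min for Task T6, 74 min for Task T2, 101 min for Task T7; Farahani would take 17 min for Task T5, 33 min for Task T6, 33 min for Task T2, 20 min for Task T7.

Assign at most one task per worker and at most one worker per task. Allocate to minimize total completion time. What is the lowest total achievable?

Minimum total: 116 min

Optimal: Petrov→Task T2 (35 min), Santos→Task T7 (19 min), Rivera→Task T6 (45 min), Farahani→Task T5 (17 min) — total 35+19+45+17 = 116 min.
Next-best assignment: Petrov→Task T2, Santos→Task T5, Rivera→Task T6, Farahani→Task T7 = 137 min.
Every other assignment is strictly worse.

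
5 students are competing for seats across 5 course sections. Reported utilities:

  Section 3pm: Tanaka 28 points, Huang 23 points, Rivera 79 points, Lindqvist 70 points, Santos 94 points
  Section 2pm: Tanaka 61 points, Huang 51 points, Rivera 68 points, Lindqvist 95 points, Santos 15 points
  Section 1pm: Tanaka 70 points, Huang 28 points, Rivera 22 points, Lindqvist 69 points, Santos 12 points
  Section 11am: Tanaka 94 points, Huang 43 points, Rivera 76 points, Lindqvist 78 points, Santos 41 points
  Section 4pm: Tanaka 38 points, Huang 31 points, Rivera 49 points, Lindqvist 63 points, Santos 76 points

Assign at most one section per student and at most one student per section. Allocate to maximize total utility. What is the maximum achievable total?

This is the linear assignment problem.
Optimal: Tanaka→Section 11am (94 points), Huang→Section 1pm (28 points), Rivera→Section 3pm (79 points), Lindqvist→Section 2pm (95 points), Santos→Section 4pm (76 points) — total 94+28+79+95+76 = 372 points.
Row-greedy (each student in turn takes its best remaining section) gives 369 points, worse by 3.
No other one-to-one assignment exceeds 372 points.

Maximum total: 372 points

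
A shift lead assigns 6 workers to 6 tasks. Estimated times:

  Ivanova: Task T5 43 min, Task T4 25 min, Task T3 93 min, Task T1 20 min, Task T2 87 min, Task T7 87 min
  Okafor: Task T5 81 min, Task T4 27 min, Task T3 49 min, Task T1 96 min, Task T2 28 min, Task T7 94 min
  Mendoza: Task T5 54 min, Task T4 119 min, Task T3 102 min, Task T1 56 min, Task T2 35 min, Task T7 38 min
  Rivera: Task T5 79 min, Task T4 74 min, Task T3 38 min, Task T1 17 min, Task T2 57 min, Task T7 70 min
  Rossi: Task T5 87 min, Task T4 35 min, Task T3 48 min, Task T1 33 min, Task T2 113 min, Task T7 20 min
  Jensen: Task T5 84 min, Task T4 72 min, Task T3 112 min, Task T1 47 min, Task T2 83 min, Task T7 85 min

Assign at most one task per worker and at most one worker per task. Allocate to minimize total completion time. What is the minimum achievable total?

This is the linear assignment problem.
Optimal: Ivanova→Task T5 (43 min), Okafor→Task T4 (27 min), Mendoza→Task T2 (35 min), Rivera→Task T3 (38 min), Rossi→Task T7 (20 min), Jensen→Task T1 (47 min) — total 43+27+35+38+20+47 = 210 min.
Column-greedy (each task in turn goes to its cheapest remaining worker) gives 261 min, worse by 51.
Next-best assignment: Ivanova→Task T4, Okafor→Task T2, Mendoza→Task T5, Rivera→Task T3, Rossi→Task T7, Jensen→Task T1 = 212 min.
Swapping Okafor↔Rossi (Okafor→Task T7 94 min, Rossi→Task T4 35 min) adds 82.
No other one-to-one assignment undercuts 210 min.

Min total: 210 min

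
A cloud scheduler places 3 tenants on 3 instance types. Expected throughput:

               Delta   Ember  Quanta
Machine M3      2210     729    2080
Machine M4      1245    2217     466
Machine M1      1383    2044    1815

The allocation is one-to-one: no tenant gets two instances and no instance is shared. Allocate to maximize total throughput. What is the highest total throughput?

Maximum total: 6242 ops/s

Optimal: Delta→Machine M3 (2210 ops/s), Ember→Machine M4 (2217 ops/s), Quanta→Machine M1 (1815 ops/s) — total 2210+2217+1815 = 6242 ops/s.
Next-best assignment: Delta→Machine M1, Ember→Machine M4, Quanta→Machine M3 = 5680 ops/s.
Swapping Quanta↔Delta (Quanta→Machine M3 2080 ops/s, Delta→Machine M1 1383 ops/s) loses 562.
No other one-to-one assignment exceeds 6242 ops/s.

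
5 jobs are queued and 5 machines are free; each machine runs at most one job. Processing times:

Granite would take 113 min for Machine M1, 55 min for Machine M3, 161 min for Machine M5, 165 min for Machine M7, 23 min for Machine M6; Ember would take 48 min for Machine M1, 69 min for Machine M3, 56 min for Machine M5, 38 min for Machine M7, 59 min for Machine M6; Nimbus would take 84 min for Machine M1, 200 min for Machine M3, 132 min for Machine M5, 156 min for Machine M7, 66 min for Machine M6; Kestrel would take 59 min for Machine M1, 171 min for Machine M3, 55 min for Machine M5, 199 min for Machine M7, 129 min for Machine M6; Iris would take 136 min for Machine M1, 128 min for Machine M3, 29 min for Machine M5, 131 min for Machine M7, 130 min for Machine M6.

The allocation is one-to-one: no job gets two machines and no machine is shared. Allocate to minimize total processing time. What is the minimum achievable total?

This is the linear assignment problem.
Optimal: Granite→Machine M3 (55 min), Ember→Machine M7 (38 min), Nimbus→Machine M6 (66 min), Kestrel→Machine M1 (59 min), Iris→Machine M5 (29 min) — total 55+38+66+59+29 = 247 min.
Column-greedy (each machine in turn goes to its cheapest remaining job) gives 417 min, worse by 170.

Minimum total: 247 min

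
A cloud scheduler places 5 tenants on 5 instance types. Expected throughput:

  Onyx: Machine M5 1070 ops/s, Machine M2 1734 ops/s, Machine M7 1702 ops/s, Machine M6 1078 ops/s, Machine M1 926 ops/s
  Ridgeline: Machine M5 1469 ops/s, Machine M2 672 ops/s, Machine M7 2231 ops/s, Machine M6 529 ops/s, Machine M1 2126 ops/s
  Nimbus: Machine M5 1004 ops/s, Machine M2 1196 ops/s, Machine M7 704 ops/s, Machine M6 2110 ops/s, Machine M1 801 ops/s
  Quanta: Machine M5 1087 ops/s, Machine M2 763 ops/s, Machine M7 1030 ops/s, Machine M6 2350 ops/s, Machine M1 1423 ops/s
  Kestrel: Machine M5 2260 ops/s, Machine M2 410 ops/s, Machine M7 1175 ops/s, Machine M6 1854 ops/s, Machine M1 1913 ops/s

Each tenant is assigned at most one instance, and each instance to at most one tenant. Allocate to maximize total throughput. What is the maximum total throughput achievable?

Maximum total: 9758 ops/s

Treat this as an assignment problem: match each tenant to one instance.
Optimal: Onyx→Machine M2 (1734 ops/s), Ridgeline→Machine M7 (2231 ops/s), Nimbus→Machine M6 (2110 ops/s), Quanta→Machine M1 (1423 ops/s), Kestrel→Machine M5 (2260 ops/s) — total 1734+2231+2110+1423+2260 = 9758 ops/s.
Column-greedy (each instance in turn goes to its best remaining tenant) gives 9376 ops/s, worse by 382.
Checked against all permutations: 9758 ops/s is optimal.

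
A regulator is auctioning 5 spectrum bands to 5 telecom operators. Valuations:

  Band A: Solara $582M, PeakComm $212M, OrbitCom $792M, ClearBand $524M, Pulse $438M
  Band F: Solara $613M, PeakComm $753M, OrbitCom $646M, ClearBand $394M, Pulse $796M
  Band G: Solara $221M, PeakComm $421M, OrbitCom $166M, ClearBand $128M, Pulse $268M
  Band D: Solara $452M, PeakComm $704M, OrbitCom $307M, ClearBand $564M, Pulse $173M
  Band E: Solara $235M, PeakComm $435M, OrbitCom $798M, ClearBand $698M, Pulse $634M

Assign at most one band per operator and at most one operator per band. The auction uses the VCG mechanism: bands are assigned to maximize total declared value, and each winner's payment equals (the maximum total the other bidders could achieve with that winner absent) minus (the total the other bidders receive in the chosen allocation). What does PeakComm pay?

PeakComm pays $233M.

Efficient allocation: Solara→Band G ($221M), PeakComm→Band D ($704M), OrbitCom→Band A ($792M), ClearBand→Band E ($698M), Pulse→Band F ($796M); total welfare W = $3211M.
PeakComm receives Band D at value $704M, so the others get W − 704 = $2507M.
Without PeakComm: best allocation of the remaining 4 bidders over all 5 bands is Solara→Band A ($582M), OrbitCom→Band E ($798M), ClearBand→Band D ($564M), Pulse→Band F ($796M), total $2740M.
VCG payment = (others' best without PeakComm) − (others' welfare with PeakComm) = 2740 − 2507 = $233M.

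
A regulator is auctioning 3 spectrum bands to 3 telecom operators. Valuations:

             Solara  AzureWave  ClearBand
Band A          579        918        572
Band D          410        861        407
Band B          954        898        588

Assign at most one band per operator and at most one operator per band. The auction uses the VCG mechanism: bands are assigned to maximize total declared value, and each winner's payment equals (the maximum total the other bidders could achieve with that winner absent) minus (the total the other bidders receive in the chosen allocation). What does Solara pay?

Efficient allocation: Solara→Band B ($954M), AzureWave→Band D ($861M), ClearBand→Band A ($572M); total welfare W = $2387M.
Solara receives Band B at value $954M, so the others get W − 954 = $1433M.
Without Solara: best allocation of the remaining 2 bidders over all 3 bands is AzureWave→Band A ($918M), ClearBand→Band B ($588M), total $1506M.
VCG payment = (others' best without Solara) − (others' welfare with Solara) = 1506 − 1433 = $73M.

Solara pays $73M.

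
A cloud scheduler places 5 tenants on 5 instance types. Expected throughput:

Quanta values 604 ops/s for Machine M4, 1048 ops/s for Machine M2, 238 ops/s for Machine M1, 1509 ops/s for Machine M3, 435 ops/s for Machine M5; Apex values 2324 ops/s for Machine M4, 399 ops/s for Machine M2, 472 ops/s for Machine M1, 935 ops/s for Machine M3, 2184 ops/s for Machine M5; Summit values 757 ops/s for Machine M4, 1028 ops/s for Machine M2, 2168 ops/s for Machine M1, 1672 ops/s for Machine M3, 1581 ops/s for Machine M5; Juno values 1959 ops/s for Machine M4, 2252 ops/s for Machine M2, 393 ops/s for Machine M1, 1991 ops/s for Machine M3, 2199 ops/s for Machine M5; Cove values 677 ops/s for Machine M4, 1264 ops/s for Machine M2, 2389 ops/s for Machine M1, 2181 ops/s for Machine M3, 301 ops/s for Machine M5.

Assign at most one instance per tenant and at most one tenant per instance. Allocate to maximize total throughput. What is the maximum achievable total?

Maximum total: 10055 ops/s

Optimal: Quanta→Machine M3 (1509 ops/s), Apex→Machine M4 (2324 ops/s), Summit→Machine M5 (1581 ops/s), Juno→Machine M2 (2252 ops/s), Cove→Machine M1 (2389 ops/s) — total 1509+2324+1581+2252+2389 = 10055 ops/s.
Row-greedy (each tenant in turn takes its best remaining instance) gives 8554 ops/s, worse by 1501.
Next-best assignment: Quanta→Machine M2, Apex→Machine M4, Summit→Machine M1, Juno→Machine M5, Cove→Machine M3 = 9920 ops/s.
No other one-to-one assignment exceeds 10055 ops/s.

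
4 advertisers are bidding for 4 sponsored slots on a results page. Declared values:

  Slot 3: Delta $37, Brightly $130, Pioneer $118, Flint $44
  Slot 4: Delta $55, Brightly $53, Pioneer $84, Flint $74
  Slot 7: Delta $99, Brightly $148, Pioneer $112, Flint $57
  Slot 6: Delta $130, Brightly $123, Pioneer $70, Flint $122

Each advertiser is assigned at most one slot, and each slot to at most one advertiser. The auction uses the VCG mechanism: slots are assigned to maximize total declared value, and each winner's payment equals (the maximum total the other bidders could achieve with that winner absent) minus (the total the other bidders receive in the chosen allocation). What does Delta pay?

Delta pays $48.

Efficient allocation: Delta→Slot 6 ($130), Brightly→Slot 7 ($148), Pioneer→Slot 3 ($118), Flint→Slot 4 ($74); total welfare W = $470.
Delta receives Slot 6 at value $130, so the others get W − 130 = $340.
Without Delta: best allocation of the remaining 3 bidders over all 4 slots is Brightly→Slot 7 ($148), Pioneer→Slot 3 ($118), Flint→Slot 6 ($122), total $388.
VCG payment = (others' best without Delta) − (others' welfare with Delta) = 388 − 340 = $48.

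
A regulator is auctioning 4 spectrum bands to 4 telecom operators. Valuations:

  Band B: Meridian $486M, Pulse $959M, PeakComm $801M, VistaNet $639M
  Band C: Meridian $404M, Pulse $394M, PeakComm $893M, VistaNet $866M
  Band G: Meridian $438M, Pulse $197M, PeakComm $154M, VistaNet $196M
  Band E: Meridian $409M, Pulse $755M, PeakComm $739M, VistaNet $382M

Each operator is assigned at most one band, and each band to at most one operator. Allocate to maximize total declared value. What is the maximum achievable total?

Optimal: Meridian→Band G ($438M), Pulse→Band B ($959M), PeakComm→Band E ($739M), VistaNet→Band C ($866M) — total 438+959+739+866 = $3002M.
Row-greedy (each operator in turn takes its best remaining band) gives $2330M, worse by 672.
Swapping Pulse↔PeakComm (Pulse→Band E $755M, PeakComm→Band B $801M) loses 142.
No other one-to-one assignment exceeds $3002M.

Max total: $3002M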